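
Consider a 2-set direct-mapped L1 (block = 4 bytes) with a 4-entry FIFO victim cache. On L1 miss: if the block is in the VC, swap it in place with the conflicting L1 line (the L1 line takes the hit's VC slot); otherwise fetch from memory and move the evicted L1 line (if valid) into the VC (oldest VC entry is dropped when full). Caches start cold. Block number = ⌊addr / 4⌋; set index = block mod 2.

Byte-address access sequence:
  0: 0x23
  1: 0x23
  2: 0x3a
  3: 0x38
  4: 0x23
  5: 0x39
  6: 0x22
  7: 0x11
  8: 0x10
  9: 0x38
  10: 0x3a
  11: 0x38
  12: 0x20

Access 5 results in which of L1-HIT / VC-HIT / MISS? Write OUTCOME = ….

0: 0x23 (blk 8, set 0) → MISS  vc=[]
1: 0x23 (blk 8, set 0) → L1-HIT  vc=[]
2: 0x3a (blk 14, set 0) → MISS  vc=[8]
3: 0x38 (blk 14, set 0) → L1-HIT  vc=[8]
4: 0x23 (blk 8, set 0) → VC-HIT  vc=[14]
5: 0x39 (blk 14, set 0) → VC-HIT  vc=[8]
6: 0x22 (blk 8, set 0) → VC-HIT  vc=[14]
7: 0x11 (blk 4, set 0) → MISS  vc=[14, 8]
8: 0x10 (blk 4, set 0) → L1-HIT  vc=[14, 8]
9: 0x38 (blk 14, set 0) → VC-HIT  vc=[4, 8]
10: 0x3a (blk 14, set 0) → L1-HIT  vc=[4, 8]
11: 0x38 (blk 14, set 0) → L1-HIT  vc=[4, 8]
12: 0x20 (blk 8, set 0) → VC-HIT  vc=[4, 14]

OUTCOME = VC-HIT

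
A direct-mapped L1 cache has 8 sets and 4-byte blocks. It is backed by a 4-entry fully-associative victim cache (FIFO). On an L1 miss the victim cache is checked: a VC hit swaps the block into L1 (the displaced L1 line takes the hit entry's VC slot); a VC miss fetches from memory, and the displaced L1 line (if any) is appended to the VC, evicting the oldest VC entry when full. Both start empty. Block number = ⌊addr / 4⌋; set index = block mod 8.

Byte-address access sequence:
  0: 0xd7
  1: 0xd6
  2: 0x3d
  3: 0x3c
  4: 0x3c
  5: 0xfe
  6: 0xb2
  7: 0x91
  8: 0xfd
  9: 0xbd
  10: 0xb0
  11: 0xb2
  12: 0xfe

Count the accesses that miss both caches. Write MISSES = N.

#0 0xd7→b53/s5 MISS; vc=[]
#1 0xd6→b53/s5 L1-HIT; vc=[]
#2 0x3d→b15/s7 MISS; vc=[]
#3 0x3c→b15/s7 L1-HIT; vc=[]
#4 0x3c→b15/s7 L1-HIT; vc=[]
#5 0xfe→b63/s7 MISS; vc=[15]
#6 0xb2→b44/s4 MISS; vc=[15]
#7 0x91→b36/s4 MISS; vc=[15,44]
#8 0xfd→b63/s7 L1-HIT; vc=[15,44]
#9 0xbd→b47/s7 MISS; vc=[15,44,63]
#10 0xb0→b44/s4 VC-HIT; vc=[15,36,63]
#11 0xb2→b44/s4 L1-HIT; vc=[15,36,63]
#12 0xfe→b63/s7 VC-HIT; vc=[15,36,47]

MISSES = 6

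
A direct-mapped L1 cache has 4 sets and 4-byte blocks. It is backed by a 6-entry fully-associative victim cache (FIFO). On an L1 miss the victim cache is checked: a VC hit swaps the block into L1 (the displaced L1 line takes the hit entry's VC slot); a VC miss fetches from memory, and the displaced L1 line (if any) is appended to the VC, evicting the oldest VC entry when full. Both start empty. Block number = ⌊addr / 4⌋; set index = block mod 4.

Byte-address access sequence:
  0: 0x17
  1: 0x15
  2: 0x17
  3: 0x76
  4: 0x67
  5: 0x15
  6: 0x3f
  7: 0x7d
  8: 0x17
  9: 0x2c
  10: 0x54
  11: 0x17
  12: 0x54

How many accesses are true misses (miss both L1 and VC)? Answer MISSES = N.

0: 0x17 (blk 5, set 1) → MISS  vc=[]
1: 0x15 (blk 5, set 1) → L1-HIT  vc=[]
2: 0x17 (blk 5, set 1) → L1-HIT  vc=[]
3: 0x76 (blk 29, set 1) → MISS  vc=[5]
4: 0x67 (blk 25, set 1) → MISS  vc=[5, 29]
5: 0x15 (blk 5, set 1) → VC-HIT  vc=[25, 29]
6: 0x3f (blk 15, set 3) → MISS  vc=[25, 29]
7: 0x7d (blk 31, set 3) → MISS  vc=[25, 29, 15]
8: 0x17 (blk 5, set 1) → L1-HIT  vc=[25, 29, 15]
9: 0x2c (blk 11, set 3) → MISS  vc=[25, 29, 15, 31]
10: 0x54 (blk 21, set 1) → MISS  vc=[25, 29, 15, 31, 5]
11: 0x17 (blk 5, set 1) → VC-HIT  vc=[25, 29, 15, 31, 21]
12: 0x54 (blk 21, set 1) → VC-HIT  vc=[25, 29, 15, 31, 5]

MISSES = 7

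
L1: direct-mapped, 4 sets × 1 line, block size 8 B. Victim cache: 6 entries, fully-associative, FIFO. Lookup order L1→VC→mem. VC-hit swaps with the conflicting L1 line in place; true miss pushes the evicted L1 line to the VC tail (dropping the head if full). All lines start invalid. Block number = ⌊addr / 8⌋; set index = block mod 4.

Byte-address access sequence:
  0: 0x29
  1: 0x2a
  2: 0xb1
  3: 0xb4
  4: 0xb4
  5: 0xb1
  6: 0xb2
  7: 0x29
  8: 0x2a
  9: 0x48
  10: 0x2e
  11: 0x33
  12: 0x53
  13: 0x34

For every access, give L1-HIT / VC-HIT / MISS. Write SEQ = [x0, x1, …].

SEQ = [MISS, L1-HIT, MISS, L1-HIT, L1-HIT, L1-HIT, L1-HIT, L1-HIT, L1-HIT, MISS, VC-HIT, MISS, MISS, VC-HIT]

#0 0x29→b5/s1 MISS; vc=[]
#1 0x2a→b5/s1 L1-HIT; vc=[]
#2 0xb1→b22/s2 MISS; vc=[]
#3 0xb4→b22/s2 L1-HIT; vc=[]
#4 0xb4→b22/s2 L1-HIT; vc=[]
#5 0xb1→b22/s2 L1-HIT; vc=[]
#6 0xb2→b22/s2 L1-HIT; vc=[]
#7 0x29→b5/s1 L1-HIT; vc=[]
#8 0x2a→b5/s1 L1-HIT; vc=[]
#9 0x48→b9/s1 MISS; vc=[5]
#10 0x2e→b5/s1 VC-HIT; vc=[9]
#11 0x33→b6/s2 MISS; vc=[9,22]
#12 0x53→b10/s2 MISS; vc=[9,22,6]
#13 0x34→b6/s2 VC-HIT; vc=[9,22,10]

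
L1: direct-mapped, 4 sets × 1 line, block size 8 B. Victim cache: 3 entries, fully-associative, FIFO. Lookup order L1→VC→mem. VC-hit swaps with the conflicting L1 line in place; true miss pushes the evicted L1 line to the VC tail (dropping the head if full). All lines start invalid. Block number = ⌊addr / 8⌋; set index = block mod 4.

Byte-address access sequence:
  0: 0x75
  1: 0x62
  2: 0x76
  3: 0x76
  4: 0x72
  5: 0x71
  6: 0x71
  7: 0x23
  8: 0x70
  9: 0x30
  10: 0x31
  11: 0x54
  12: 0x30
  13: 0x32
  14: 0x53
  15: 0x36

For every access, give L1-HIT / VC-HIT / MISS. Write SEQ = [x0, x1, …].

SEQ = [MISS, MISS, L1-HIT, L1-HIT, L1-HIT, L1-HIT, L1-HIT, MISS, L1-HIT, MISS, L1-HIT, MISS, VC-HIT, L1-HIT, VC-HIT, VC-HIT]

  [0] addr=0x75 blk=14 s=2: MISS | VC []
  [1] addr=0x62 blk=12 s=0: MISS | VC []
  [2] addr=0x76 blk=14 s=2: L1-HIT | VC []
  [3] addr=0x76 blk=14 s=2: L1-HIT | VC []
  [4] addr=0x72 blk=14 s=2: L1-HIT | VC []
  [5] addr=0x71 blk=14 s=2: L1-HIT | VC []
  [6] addr=0x71 blk=14 s=2: L1-HIT | VC []
  [7] addr=0x23 blk=4 s=0: MISS | VC [12]
  [8] addr=0x70 blk=14 s=2: L1-HIT | VC [12]
  [9] addr=0x30 blk=6 s=2: MISS | VC [12, 14]
  [10] addr=0x31 blk=6 s=2: L1-HIT | VC [12, 14]
  [11] addr=0x54 blk=10 s=2: MISS | VC [12, 14, 6]
  [12] addr=0x30 blk=6 s=2: VC-HIT | VC [12, 14, 10]
  [13] addr=0x32 blk=6 s=2: L1-HIT | VC [12, 14, 10]
  [14] addr=0x53 blk=10 s=2: VC-HIT | VC [12, 14, 6]
  [15] addr=0x36 blk=6 s=2: VC-HIT | VC [12, 14, 10]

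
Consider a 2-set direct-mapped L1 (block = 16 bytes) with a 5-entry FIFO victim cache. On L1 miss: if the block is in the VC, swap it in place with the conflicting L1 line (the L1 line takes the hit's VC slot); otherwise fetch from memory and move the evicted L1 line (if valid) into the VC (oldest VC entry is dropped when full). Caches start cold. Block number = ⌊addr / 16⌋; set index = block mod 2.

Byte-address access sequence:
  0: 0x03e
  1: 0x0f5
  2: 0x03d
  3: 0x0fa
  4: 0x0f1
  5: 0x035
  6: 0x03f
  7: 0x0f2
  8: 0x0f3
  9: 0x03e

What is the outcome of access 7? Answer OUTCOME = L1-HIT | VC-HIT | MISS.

0: 0x3e (blk 3, set 1) → MISS  vc=[]
1: 0xf5 (blk 15, set 1) → MISS  vc=[3]
2: 0x3d (blk 3, set 1) → VC-HIT  vc=[15]
3: 0xfa (blk 15, set 1) → VC-HIT  vc=[3]
4: 0xf1 (blk 15, set 1) → L1-HIT  vc=[3]
5: 0x35 (blk 3, set 1) → VC-HIT  vc=[15]
6: 0x3f (blk 3, set 1) → L1-HIT  vc=[15]
7: 0xf2 (blk 15, set 1) → VC-HIT  vc=[3]
8: 0xf3 (blk 15, set 1) → L1-HIT  vc=[3]
9: 0x3e (blk 3, set 1) → VC-HIT  vc=[15]

OUTCOME = VC-HIT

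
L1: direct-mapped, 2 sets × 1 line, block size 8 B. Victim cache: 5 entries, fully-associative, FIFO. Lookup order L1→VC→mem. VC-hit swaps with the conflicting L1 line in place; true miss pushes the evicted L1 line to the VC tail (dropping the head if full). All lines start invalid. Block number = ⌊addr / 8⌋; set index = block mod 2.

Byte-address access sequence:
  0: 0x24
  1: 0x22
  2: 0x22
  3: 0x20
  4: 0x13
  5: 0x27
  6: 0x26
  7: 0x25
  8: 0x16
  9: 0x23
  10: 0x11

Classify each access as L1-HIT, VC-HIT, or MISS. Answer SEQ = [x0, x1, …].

0: 0x24 (blk 4, set 0) → MISS  vc=[]
1: 0x22 (blk 4, set 0) → L1-HIT  vc=[]
2: 0x22 (blk 4, set 0) → L1-HIT  vc=[]
3: 0x20 (blk 4, set 0) → L1-HIT  vc=[]
4: 0x13 (blk 2, set 0) → MISS  vc=[4]
5: 0x27 (blk 4, set 0) → VC-HIT  vc=[2]
6: 0x26 (blk 4, set 0) → L1-HIT  vc=[2]
7: 0x25 (blk 4, set 0) → L1-HIT  vc=[2]
8: 0x16 (blk 2, set 0) → VC-HIT  vc=[4]
9: 0x23 (blk 4, set 0) → VC-HIT  vc=[2]
10: 0x11 (blk 2, set 0) → VC-HIT  vc=[4]

SEQ = [MISS, L1-HIT, L1-HIT, L1-HIT, MISS, VC-HIT, L1-HIT, L1-HIT, VC-HIT, VC-HIT, VC-HIT]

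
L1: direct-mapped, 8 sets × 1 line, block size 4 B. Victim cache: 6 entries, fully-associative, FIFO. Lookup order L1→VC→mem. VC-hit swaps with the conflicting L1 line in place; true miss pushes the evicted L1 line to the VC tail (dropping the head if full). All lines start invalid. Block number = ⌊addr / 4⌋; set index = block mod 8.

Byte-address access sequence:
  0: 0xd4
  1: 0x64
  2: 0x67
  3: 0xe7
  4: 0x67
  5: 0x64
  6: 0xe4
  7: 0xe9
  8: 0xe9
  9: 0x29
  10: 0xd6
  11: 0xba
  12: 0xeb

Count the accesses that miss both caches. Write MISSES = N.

  [0] addr=0xd4 blk=53 s=5: MISS | VC []
  [1] addr=0x64 blk=25 s=1: MISS | VC []
  [2] addr=0x67 blk=25 s=1: L1-HIT | VC []
  [3] addr=0xe7 blk=57 s=1: MISS | VC [25]
  [4] addr=0x67 blk=25 s=1: VC-HIT | VC [57]
  [5] addr=0x64 blk=25 s=1: L1-HIT | VC [57]
  [6] addr=0xe4 blk=57 s=1: VC-HIT | VC [25]
  [7] addr=0xe9 blk=58 s=2: MISS | VC [25]
  [8] addr=0xe9 blk=58 s=2: L1-HIT | VC [25]
  [9] addr=0x29 blk=10 s=2: MISS | VC [25, 58]
  [10] addr=0xd6 blk=53 s=5: L1-HIT | VC [25, 58]
  [11] addr=0xba blk=46 s=6: MISS | VC [25, 58]
  [12] addr=0xeb blk=58 s=2: VC-HIT | VC [25, 10]

MISSES = 6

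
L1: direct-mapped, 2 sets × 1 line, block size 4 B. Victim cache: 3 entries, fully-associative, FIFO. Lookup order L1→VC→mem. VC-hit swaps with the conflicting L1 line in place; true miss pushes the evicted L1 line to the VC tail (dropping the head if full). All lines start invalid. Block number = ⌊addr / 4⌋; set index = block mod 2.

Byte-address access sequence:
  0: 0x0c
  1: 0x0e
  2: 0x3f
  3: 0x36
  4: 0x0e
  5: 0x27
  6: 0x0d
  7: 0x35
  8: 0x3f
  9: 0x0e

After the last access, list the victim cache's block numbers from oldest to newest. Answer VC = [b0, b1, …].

VC = [15, 13, 9]

0: 0xc (blk 3, set 1) → MISS  vc=[]
1: 0xe (blk 3, set 1) → L1-HIT  vc=[]
2: 0x3f (blk 15, set 1) → MISS  vc=[3]
3: 0x36 (blk 13, set 1) → MISS  vc=[3, 15]
4: 0xe (blk 3, set 1) → VC-HIT  vc=[13, 15]
5: 0x27 (blk 9, set 1) → MISS  vc=[13, 15, 3]
6: 0xd (blk 3, set 1) → VC-HIT  vc=[13, 15, 9]
7: 0x35 (blk 13, set 1) → VC-HIT  vc=[3, 15, 9]
8: 0x3f (blk 15, set 1) → VC-HIT  vc=[3, 13, 9]
9: 0xe (blk 3, set 1) → VC-HIT  vc=[15, 13, 9]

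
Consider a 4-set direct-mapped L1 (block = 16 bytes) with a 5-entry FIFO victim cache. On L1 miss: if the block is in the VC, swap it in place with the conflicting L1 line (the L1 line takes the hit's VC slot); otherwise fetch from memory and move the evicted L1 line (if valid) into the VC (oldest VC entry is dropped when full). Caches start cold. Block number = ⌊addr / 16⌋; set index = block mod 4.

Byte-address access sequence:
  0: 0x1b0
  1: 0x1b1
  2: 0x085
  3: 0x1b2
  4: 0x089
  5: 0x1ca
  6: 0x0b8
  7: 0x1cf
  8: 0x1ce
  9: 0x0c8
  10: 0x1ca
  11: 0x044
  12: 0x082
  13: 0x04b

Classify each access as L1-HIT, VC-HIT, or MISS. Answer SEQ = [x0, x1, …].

SEQ = [MISS, L1-HIT, MISS, L1-HIT, L1-HIT, MISS, MISS, L1-HIT, L1-HIT, MISS, VC-HIT, MISS, VC-HIT, VC-HIT]

0: 0x1b0 (blk 27, set 3) → MISS  vc=[]
1: 0x1b1 (blk 27, set 3) → L1-HIT  vc=[]
2: 0x85 (blk 8, set 0) → MISS  vc=[]
3: 0x1b2 (blk 27, set 3) → L1-HIT  vc=[]
4: 0x89 (blk 8, set 0) → L1-HIT  vc=[]
5: 0x1ca (blk 28, set 0) → MISS  vc=[8]
6: 0xb8 (blk 11, set 3) → MISS  vc=[8, 27]
7: 0x1cf (blk 28, set 0) → L1-HIT  vc=[8, 27]
8: 0x1ce (blk 28, set 0) → L1-HIT  vc=[8, 27]
9: 0xc8 (blk 12, set 0) → MISS  vc=[8, 27, 28]
10: 0x1ca (blk 28, set 0) → VC-HIT  vc=[8, 27, 12]
11: 0x44 (blk 4, set 0) → MISS  vc=[8, 27, 12, 28]
12: 0x82 (blk 8, set 0) → VC-HIT  vc=[4, 27, 12, 28]
13: 0x4b (blk 4, set 0) → VC-HIT  vc=[8, 27, 12, 28]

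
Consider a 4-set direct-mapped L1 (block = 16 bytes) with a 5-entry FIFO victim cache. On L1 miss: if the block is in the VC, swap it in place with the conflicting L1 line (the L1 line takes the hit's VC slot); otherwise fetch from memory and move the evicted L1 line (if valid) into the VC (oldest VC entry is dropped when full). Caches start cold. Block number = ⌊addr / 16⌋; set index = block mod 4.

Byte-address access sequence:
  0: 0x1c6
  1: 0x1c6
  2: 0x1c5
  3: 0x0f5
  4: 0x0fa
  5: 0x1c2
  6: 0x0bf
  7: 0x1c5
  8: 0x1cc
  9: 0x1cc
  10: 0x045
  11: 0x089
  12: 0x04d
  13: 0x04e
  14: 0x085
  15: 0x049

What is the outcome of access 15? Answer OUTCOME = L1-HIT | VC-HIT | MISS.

OUTCOME = VC-HIT

#0 0x1c6→b28/s0 MISS; vc=[]
#1 0x1c6→b28/s0 L1-HIT; vc=[]
#2 0x1c5→b28/s0 L1-HIT; vc=[]
#3 0xf5→b15/s3 MISS; vc=[]
#4 0xfa→b15/s3 L1-HIT; vc=[]
#5 0x1c2→b28/s0 L1-HIT; vc=[]
#6 0xbf→b11/s3 MISS; vc=[15]
#7 0x1c5→b28/s0 L1-HIT; vc=[15]
#8 0x1cc→b28/s0 L1-HIT; vc=[15]
#9 0x1cc→b28/s0 L1-HIT; vc=[15]
#10 0x45→b4/s0 MISS; vc=[15,28]
#11 0x89→b8/s0 MISS; vc=[15,28,4]
#12 0x4d→b4/s0 VC-HIT; vc=[15,28,8]
#13 0x4e→b4/s0 L1-HIT; vc=[15,28,8]
#14 0x85→b8/s0 VC-HIT; vc=[15,28,4]
#15 0x49→b4/s0 VC-HIT; vc=[15,28,8]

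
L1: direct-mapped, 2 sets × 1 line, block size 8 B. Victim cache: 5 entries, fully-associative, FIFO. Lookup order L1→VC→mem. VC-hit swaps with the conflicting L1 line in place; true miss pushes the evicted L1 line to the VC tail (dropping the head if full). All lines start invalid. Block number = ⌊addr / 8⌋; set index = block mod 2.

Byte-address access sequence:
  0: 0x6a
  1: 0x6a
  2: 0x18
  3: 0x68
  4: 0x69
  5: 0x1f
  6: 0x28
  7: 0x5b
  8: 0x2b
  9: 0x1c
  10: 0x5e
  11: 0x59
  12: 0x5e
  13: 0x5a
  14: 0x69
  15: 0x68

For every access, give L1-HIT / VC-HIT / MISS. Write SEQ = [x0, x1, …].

0: 0x6a (blk 13, set 1) → MISS  vc=[]
1: 0x6a (blk 13, set 1) → L1-HIT  vc=[]
2: 0x18 (blk 3, set 1) → MISS  vc=[13]
3: 0x68 (blk 13, set 1) → VC-HIT  vc=[3]
4: 0x69 (blk 13, set 1) → L1-HIT  vc=[3]
5: 0x1f (blk 3, set 1) → VC-HIT  vc=[13]
6: 0x28 (blk 5, set 1) → MISS  vc=[13, 3]
7: 0x5b (blk 11, set 1) → MISS  vc=[13, 3, 5]
8: 0x2b (blk 5, set 1) → VC-HIT  vc=[13, 3, 11]
9: 0x1c (blk 3, set 1) → VC-HIT  vc=[13, 5, 11]
10: 0x5e (blk 11, set 1) → VC-HIT  vc=[13, 5, 3]
11: 0x59 (blk 11, set 1) → L1-HIT  vc=[13, 5, 3]
12: 0x5e (blk 11, set 1) → L1-HIT  vc=[13, 5, 3]
13: 0x5a (blk 11, set 1) → L1-HIT  vc=[13, 5, 3]
14: 0x69 (blk 13, set 1) → VC-HIT  vc=[11, 5, 3]
15: 0x68 (blk 13, set 1) → L1-HIT  vc=[11, 5, 3]

SEQ = [MISS, L1-HIT, MISS, VC-HIT, L1-HIT, VC-HIT, MISS, MISS, VC-HIT, VC-HIT, VC-HIT, L1-HIT, L1-HIT, L1-HIT, VC-HIT, L1-HIT]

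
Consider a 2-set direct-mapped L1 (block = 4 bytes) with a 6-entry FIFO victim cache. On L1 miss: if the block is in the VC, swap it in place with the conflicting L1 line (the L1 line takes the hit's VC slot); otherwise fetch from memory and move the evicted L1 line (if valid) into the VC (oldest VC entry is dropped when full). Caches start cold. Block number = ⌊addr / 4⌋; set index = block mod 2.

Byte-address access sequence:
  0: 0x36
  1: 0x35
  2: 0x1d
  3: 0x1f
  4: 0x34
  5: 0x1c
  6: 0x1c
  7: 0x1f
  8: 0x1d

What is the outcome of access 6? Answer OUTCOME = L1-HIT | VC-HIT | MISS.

OUTCOME = L1-HIT

0: 0x36 (blk 13, set 1) → MISS  vc=[]
1: 0x35 (blk 13, set 1) → L1-HIT  vc=[]
2: 0x1d (blk 7, set 1) → MISS  vc=[13]
3: 0x1f (blk 7, set 1) → L1-HIT  vc=[13]
4: 0x34 (blk 13, set 1) → VC-HIT  vc=[7]
5: 0x1c (blk 7, set 1) → VC-HIT  vc=[13]
6: 0x1c (blk 7, set 1) → L1-HIT  vc=[13]
7: 0x1f (blk 7, set 1) → L1-HIT  vc=[13]
8: 0x1d (blk 7, set 1) → L1-HIT  vc=[13]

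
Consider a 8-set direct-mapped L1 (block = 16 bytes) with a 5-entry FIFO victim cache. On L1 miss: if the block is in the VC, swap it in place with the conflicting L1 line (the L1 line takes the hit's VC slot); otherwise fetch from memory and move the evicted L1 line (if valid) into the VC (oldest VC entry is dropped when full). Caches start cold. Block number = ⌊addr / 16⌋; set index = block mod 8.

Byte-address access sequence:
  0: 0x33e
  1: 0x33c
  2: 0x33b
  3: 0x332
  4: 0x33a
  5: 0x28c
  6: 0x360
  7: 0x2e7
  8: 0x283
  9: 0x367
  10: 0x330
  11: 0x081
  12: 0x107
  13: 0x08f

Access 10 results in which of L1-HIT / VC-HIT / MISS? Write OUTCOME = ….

  [0] addr=0x33e blk=51 s=3: MISS | VC []
  [1] addr=0x33c blk=51 s=3: L1-HIT | VC []
  [2] addr=0x33b blk=51 s=3: L1-HIT | VC []
  [3] addr=0x332 blk=51 s=3: L1-HIT | VC []
  [4] addr=0x33a blk=51 s=3: L1-HIT | VC []
  [5] addr=0x28c blk=40 s=0: MISS | VC []
  [6] addr=0x360 blk=54 s=6: MISS | VC []
  [7] addr=0x2e7 blk=46 s=6: MISS | VC [54]
  [8] addr=0x283 blk=40 s=0: L1-HIT | VC [54]
  [9] addr=0x367 blk=54 s=6: VC-HIT | VC [46]
  [10] addr=0x330 blk=51 s=3: L1-HIT | VC [46]
  [11] addr=0x81 blk=8 s=0: MISS | VC [46, 40]
  [12] addr=0x107 blk=16 s=0: MISS | VC [46, 40, 8]
  [13] addr=0x8f blk=8 s=0: VC-HIT | VC [46, 40, 16]

OUTCOME = L1-HIT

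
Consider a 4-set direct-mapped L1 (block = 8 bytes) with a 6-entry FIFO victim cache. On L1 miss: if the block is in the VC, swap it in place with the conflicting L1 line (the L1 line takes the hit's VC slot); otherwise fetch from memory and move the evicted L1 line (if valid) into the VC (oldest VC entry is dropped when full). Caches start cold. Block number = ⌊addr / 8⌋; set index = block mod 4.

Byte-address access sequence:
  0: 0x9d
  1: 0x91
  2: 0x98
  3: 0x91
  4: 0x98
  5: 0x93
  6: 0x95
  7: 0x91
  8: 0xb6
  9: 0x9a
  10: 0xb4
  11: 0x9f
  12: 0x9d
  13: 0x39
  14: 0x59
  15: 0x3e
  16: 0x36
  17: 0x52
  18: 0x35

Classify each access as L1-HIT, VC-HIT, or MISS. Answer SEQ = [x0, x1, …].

0: 0x9d (blk 19, set 3) → MISS  vc=[]
1: 0x91 (blk 18, set 2) → MISS  vc=[]
2: 0x98 (blk 19, set 3) → L1-HIT  vc=[]
3: 0x91 (blk 18, set 2) → L1-HIT  vc=[]
4: 0x98 (blk 19, set 3) → L1-HIT  vc=[]
5: 0x93 (blk 18, set 2) → L1-HIT  vc=[]
6: 0x95 (blk 18, set 2) → L1-HIT  vc=[]
7: 0x91 (blk 18, set 2) → L1-HIT  vc=[]
8: 0xb6 (blk 22, set 2) → MISS  vc=[18]
9: 0x9a (blk 19, set 3) → L1-HIT  vc=[18]
10: 0xb4 (blk 22, set 2) → L1-HIT  vc=[18]
11: 0x9f (blk 19, set 3) → L1-HIT  vc=[18]
12: 0x9d (blk 19, set 3) → L1-HIT  vc=[18]
13: 0x39 (blk 7, set 3) → MISS  vc=[18, 19]
14: 0x59 (blk 11, set 3) → MISS  vc=[18, 19, 7]
15: 0x3e (blk 7, set 3) → VC-HIT  vc=[18, 19, 11]
16: 0x36 (blk 6, set 2) → MISS  vc=[18, 19, 11, 22]
17: 0x52 (blk 10, set 2) → MISS  vc=[18, 19, 11, 22, 6]
18: 0x35 (blk 6, set 2) → VC-HIT  vc=[18, 19, 11, 22, 10]

SEQ = [MISS, MISS, L1-HIT, L1-HIT, L1-HIT, L1-HIT, L1-HIT, L1-HIT, MISS, L1-HIT, L1-HIT, L1-HIT, L1-HIT, MISS, MISS, VC-HIT, MISS, MISS, VC-HIT]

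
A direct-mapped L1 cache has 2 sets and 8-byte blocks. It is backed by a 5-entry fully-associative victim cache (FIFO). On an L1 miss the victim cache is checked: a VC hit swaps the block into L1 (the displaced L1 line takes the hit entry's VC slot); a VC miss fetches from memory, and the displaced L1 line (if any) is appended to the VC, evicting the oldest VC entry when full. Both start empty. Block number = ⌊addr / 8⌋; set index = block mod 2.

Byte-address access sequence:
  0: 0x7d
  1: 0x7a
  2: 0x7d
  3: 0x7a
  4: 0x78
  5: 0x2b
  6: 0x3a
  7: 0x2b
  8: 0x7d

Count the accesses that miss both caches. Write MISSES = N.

  [0] addr=0x7d blk=15 s=1: MISS | VC []
  [1] addr=0x7a blk=15 s=1: L1-HIT | VC []
  [2] addr=0x7d blk=15 s=1: L1-HIT | VC []
  [3] addr=0x7a blk=15 s=1: L1-HIT | VC []
  [4] addr=0x78 blk=15 s=1: L1-HIT | VC []
  [5] addr=0x2b blk=5 s=1: MISS | VC [15]
  [6] addr=0x3a blk=7 s=1: MISS | VC [15, 5]
  [7] addr=0x2b blk=5 s=1: VC-HIT | VC [15, 7]
  [8] addr=0x7d blk=15 s=1: VC-HIT | VC [5, 7]

MISSES = 3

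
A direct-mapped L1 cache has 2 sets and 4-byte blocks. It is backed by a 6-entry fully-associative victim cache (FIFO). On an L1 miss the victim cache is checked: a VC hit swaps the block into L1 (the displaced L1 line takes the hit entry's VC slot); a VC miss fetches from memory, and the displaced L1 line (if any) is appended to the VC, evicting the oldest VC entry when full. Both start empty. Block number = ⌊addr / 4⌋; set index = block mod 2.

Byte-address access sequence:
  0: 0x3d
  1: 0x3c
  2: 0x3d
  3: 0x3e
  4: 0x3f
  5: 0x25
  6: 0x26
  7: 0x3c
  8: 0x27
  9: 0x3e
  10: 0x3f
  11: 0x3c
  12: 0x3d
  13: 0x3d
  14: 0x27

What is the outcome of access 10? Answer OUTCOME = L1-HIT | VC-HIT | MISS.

  [0] addr=0x3d blk=15 s=1: MISS | VC []
  [1] addr=0x3c blk=15 s=1: L1-HIT | VC []
  [2] addr=0x3d blk=15 s=1: L1-HIT | VC []
  [3] addr=0x3e blk=15 s=1: L1-HIT | VC []
  [4] addr=0x3f blk=15 s=1: L1-HIT | VC []
  [5] addr=0x25 blk=9 s=1: MISS | VC [15]
  [6] addr=0x26 blk=9 s=1: L1-HIT | VC [15]
  [7] addr=0x3c blk=15 s=1: VC-HIT | VC [9]
  [8] addr=0x27 blk=9 s=1: VC-HIT | VC [15]
  [9] addr=0x3e blk=15 s=1: VC-HIT | VC [9]
  [10] addr=0x3f blk=15 s=1: L1-HIT | VC [9]
  [11] addr=0x3c blk=15 s=1: L1-HIT | VC [9]
  [12] addr=0x3d blk=15 s=1: L1-HIT | VC [9]
  [13] addr=0x3d blk=15 s=1: L1-HIT | VC [9]
  [14] addr=0x27 blk=9 s=1: VC-HIT | VC [15]

OUTCOME = L1-HIT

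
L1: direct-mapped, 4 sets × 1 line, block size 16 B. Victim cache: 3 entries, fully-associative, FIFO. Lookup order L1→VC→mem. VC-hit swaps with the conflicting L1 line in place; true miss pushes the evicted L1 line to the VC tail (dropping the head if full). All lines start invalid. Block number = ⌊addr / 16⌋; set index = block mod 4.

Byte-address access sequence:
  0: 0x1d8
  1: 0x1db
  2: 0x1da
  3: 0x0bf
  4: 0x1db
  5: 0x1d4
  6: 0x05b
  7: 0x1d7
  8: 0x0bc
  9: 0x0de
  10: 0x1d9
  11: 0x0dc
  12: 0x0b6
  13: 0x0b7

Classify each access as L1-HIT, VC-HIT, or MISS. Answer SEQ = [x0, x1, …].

  [0] addr=0x1d8 blk=29 s=1: MISS | VC []
  [1] addr=0x1db blk=29 s=1: L1-HIT | VC []
  [2] addr=0x1da blk=29 s=1: L1-HIT | VC []
  [3] addr=0xbf blk=11 s=3: MISS | VC []
  [4] addr=0x1db blk=29 s=1: L1-HIT | VC []
  [5] addr=0x1d4 blk=29 s=1: L1-HIT | VC []
  [6] addr=0x5b blk=5 s=1: MISS | VC [29]
  [7] addr=0x1d7 blk=29 s=1: VC-HIT | VC [5]
  [8] addr=0xbc blk=11 s=3: L1-HIT | VC [5]
  [9] addr=0xde blk=13 s=1: MISS | VC [5, 29]
  [10] addr=0x1d9 blk=29 s=1: VC-HIT | VC [5, 13]
  [11] addr=0xdc blk=13 s=1: VC-HIT | VC [5, 29]
  [12] addr=0xb6 blk=11 s=3: L1-HIT | VC [5, 29]
  [13] addr=0xb7 blk=11 s=3: L1-HIT | VC [5, 29]

SEQ = [MISS, L1-HIT, L1-HIT, MISS, L1-HIT, L1-HIT, MISS, VC-HIT, L1-HIT, MISS, VC-HIT, VC-HIT, L1-HIT, L1-HIT]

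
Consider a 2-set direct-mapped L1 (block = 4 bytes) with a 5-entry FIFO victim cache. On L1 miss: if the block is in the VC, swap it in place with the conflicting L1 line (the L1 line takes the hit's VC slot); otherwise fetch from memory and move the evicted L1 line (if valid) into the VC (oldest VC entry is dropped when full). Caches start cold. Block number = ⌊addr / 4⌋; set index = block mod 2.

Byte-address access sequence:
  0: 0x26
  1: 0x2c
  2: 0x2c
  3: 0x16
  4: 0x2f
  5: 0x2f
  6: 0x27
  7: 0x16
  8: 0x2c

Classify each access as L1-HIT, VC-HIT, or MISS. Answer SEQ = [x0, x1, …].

0: 0x26 (blk 9, set 1) → MISS  vc=[]
1: 0x2c (blk 11, set 1) → MISS  vc=[9]
2: 0x2c (blk 11, set 1) → L1-HIT  vc=[9]
3: 0x16 (blk 5, set 1) → MISS  vc=[9, 11]
4: 0x2f (blk 11, set 1) → VC-HIT  vc=[9, 5]
5: 0x2f (blk 11, set 1) → L1-HIT  vc=[9, 5]
6: 0x27 (blk 9, set 1) → VC-HIT  vc=[11, 5]
7: 0x16 (blk 5, set 1) → VC-HIT  vc=[11, 9]
8: 0x2c (blk 11, set 1) → VC-HIT  vc=[5, 9]

SEQ = [MISS, MISS, L1-HIT, MISS, VC-HIT, L1-HIT, VC-HIT, VC-HIT, VC-HIT]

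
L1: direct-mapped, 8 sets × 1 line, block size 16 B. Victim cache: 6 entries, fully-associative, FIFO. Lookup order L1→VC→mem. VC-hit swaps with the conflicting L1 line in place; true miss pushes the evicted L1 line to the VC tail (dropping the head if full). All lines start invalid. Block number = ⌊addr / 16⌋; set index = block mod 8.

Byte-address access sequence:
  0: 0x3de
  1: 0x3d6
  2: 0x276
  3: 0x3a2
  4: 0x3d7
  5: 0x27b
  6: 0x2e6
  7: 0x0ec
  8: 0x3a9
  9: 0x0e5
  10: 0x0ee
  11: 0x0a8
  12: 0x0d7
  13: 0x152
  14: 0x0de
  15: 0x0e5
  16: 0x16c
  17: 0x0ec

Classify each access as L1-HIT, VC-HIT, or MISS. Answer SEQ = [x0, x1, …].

#0 0x3de→b61/s5 MISS; vc=[]
#1 0x3d6→b61/s5 L1-HIT; vc=[]
#2 0x276→b39/s7 MISS; vc=[]
#3 0x3a2→b58/s2 MISS; vc=[]
#4 0x3d7→b61/s5 L1-HIT; vc=[]
#5 0x27b→b39/s7 L1-HIT; vc=[]
#6 0x2e6→b46/s6 MISS; vc=[]
#7 0xec→b14/s6 MISS; vc=[46]
#8 0x3a9→b58/s2 L1-HIT; vc=[46]
#9 0xe5→b14/s6 L1-HIT; vc=[46]
#10 0xee→b14/s6 L1-HIT; vc=[46]
#11 0xa8→b10/s2 MISS; vc=[46,58]
#12 0xd7→b13/s5 MISS; vc=[46,58,61]
#13 0x152→b21/s5 MISS; vc=[46,58,61,13]
#14 0xde→b13/s5 VC-HIT; vc=[46,58,61,21]
#15 0xe5→b14/s6 L1-HIT; vc=[46,58,61,21]
#16 0x16c→b22/s6 MISS; vc=[46,58,61,21,14]
#17 0xec→b14/s6 VC-HIT; vc=[46,58,61,21,22]

SEQ = [MISS, L1-HIT, MISS, MISS, L1-HIT, L1-HIT, MISS, MISS, L1-HIT, L1-HIT, L1-HIT, MISS, MISS, MISS, VC-HIT, L1-HIT, MISS, VC-HIT]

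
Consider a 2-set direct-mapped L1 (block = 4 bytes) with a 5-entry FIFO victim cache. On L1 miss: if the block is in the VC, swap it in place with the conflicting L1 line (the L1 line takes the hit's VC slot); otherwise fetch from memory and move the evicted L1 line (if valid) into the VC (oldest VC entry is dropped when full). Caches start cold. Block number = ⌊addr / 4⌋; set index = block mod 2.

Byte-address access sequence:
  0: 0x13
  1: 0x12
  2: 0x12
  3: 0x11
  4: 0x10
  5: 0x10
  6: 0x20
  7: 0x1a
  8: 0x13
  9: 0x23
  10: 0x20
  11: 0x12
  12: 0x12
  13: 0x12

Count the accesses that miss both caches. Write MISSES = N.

0: 0x13 (blk 4, set 0) → MISS  vc=[]
1: 0x12 (blk 4, set 0) → L1-HIT  vc=[]
2: 0x12 (blk 4, set 0) → L1-HIT  vc=[]
3: 0x11 (blk 4, set 0) → L1-HIT  vc=[]
4: 0x10 (blk 4, set 0) → L1-HIT  vc=[]
5: 0x10 (blk 4, set 0) → L1-HIT  vc=[]
6: 0x20 (blk 8, set 0) → MISS  vc=[4]
7: 0x1a (blk 6, set 0) → MISS  vc=[4, 8]
8: 0x13 (blk 4, set 0) → VC-HIT  vc=[6, 8]
9: 0x23 (blk 8, set 0) → VC-HIT  vc=[6, 4]
10: 0x20 (blk 8, set 0) → L1-HIT  vc=[6, 4]
11: 0x12 (blk 4, set 0) → VC-HIT  vc=[6, 8]
12: 0x12 (blk 4, set 0) → L1-HIT  vc=[6, 8]
13: 0x12 (blk 4, set 0) → L1-HIT  vc=[6, 8]

MISSES = 3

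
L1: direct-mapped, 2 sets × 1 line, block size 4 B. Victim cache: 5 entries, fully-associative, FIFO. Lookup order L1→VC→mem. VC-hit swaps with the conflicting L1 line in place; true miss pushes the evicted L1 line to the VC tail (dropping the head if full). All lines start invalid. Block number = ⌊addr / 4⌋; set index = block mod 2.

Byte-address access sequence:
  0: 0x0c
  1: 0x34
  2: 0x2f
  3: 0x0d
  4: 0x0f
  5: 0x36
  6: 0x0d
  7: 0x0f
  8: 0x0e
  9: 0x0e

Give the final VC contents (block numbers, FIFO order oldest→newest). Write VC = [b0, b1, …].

#0 0xc→b3/s1 MISS; vc=[]
#1 0x34→b13/s1 MISS; vc=[3]
#2 0x2f→b11/s1 MISS; vc=[3,13]
#3 0xd→b3/s1 VC-HIT; vc=[11,13]
#4 0xf→b3/s1 L1-HIT; vc=[11,13]
#5 0x36→b13/s1 VC-HIT; vc=[11,3]
#6 0xd→b3/s1 VC-HIT; vc=[11,13]
#7 0xf→b3/s1 L1-HIT; vc=[11,13]
#8 0xe→b3/s1 L1-HIT; vc=[11,13]
#9 0xe→b3/s1 L1-HIT; vc=[11,13]

VC = [11, 13]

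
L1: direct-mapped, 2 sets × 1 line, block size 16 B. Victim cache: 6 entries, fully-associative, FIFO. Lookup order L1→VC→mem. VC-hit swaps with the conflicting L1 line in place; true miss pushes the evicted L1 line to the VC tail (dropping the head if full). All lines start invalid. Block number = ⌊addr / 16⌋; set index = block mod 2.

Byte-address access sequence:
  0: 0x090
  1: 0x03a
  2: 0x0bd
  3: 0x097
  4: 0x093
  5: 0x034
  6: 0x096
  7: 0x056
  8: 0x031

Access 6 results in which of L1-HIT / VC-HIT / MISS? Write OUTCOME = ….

#0 0x90→b9/s1 MISS; vc=[]
#1 0x3a→b3/s1 MISS; vc=[9]
#2 0xbd→b11/s1 MISS; vc=[9,3]
#3 0x97→b9/s1 VC-HIT; vc=[11,3]
#4 0x93→b9/s1 L1-HIT; vc=[11,3]
#5 0x34→b3/s1 VC-HIT; vc=[11,9]
#6 0x96→b9/s1 VC-HIT; vc=[11,3]
#7 0x56→b5/s1 MISS; vc=[11,3,9]
#8 0x31→b3/s1 VC-HIT; vc=[11,5,9]

OUTCOME = VC-HIT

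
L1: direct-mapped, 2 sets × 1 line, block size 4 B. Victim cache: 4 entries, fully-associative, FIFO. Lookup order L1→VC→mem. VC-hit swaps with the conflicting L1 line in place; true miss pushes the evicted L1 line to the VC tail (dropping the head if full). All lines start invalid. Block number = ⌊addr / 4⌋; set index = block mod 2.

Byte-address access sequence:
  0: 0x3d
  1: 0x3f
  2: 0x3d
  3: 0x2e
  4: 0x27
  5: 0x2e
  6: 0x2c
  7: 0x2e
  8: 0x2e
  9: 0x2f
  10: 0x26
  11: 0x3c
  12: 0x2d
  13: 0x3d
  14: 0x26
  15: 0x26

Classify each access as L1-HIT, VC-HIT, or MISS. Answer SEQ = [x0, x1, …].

0: 0x3d (blk 15, set 1) → MISS  vc=[]
1: 0x3f (blk 15, set 1) → L1-HIT  vc=[]
2: 0x3d (blk 15, set 1) → L1-HIT  vc=[]
3: 0x2e (blk 11, set 1) → MISS  vc=[15]
4: 0x27 (blk 9, set 1) → MISS  vc=[15, 11]
5: 0x2e (blk 11, set 1) → VC-HIT  vc=[15, 9]
6: 0x2c (blk 11, set 1) → L1-HIT  vc=[15, 9]
7: 0x2e (blk 11, set 1) → L1-HIT  vc=[15, 9]
8: 0x2e (blk 11, set 1) → L1-HIT  vc=[15, 9]
9: 0x2f (blk 11, set 1) → L1-HIT  vc=[15, 9]
10: 0x26 (blk 9, set 1) → VC-HIT  vc=[15, 11]
11: 0x3c (blk 15, set 1) → VC-HIT  vc=[9, 11]
12: 0x2d (blk 11, set 1) → VC-HIT  vc=[9, 15]
13: 0x3d (blk 15, set 1) → VC-HIT  vc=[9, 11]
14: 0x26 (blk 9, set 1) → VC-HIT  vc=[15, 11]
15: 0x26 (blk 9, set 1) → L1-HIT  vc=[15, 11]

SEQ = [MISS, L1-HIT, L1-HIT, MISS, MISS, VC-HIT, L1-HIT, L1-HIT, L1-HIT, L1-HIT, VC-HIT, VC-HIT, VC-HIT, VC-HIT, VC-HIT, L1-HIT]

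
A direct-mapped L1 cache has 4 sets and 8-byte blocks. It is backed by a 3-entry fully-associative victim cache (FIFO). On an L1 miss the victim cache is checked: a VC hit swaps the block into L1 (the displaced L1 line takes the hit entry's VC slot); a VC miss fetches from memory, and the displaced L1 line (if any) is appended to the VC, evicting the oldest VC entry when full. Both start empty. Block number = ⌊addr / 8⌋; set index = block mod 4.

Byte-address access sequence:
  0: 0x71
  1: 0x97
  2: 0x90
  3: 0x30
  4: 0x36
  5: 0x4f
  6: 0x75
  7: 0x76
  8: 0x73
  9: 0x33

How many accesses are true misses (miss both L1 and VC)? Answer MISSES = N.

MISSES = 4

  [0] addr=0x71 blk=14 s=2: MISS | VC []
  [1] addr=0x97 blk=18 s=2: MISS | VC [14]
  [2] addr=0x90 blk=18 s=2: L1-HIT | VC [14]
  [3] addr=0x30 blk=6 s=2: MISS | VC [14, 18]
  [4] addr=0x36 blk=6 s=2: L1-HIT | VC [14, 18]
  [5] addr=0x4f blk=9 s=1: MISS | VC [14, 18]
  [6] addr=0x75 blk=14 s=2: VC-HIT | VC [6, 18]
  [7] addr=0x76 blk=14 s=2: L1-HIT | VC [6, 18]
  [8] addr=0x73 blk=14 s=2: L1-HIT | VC [6, 18]
  [9] addr=0x33 blk=6 s=2: VC-HIT | VC [14, 18]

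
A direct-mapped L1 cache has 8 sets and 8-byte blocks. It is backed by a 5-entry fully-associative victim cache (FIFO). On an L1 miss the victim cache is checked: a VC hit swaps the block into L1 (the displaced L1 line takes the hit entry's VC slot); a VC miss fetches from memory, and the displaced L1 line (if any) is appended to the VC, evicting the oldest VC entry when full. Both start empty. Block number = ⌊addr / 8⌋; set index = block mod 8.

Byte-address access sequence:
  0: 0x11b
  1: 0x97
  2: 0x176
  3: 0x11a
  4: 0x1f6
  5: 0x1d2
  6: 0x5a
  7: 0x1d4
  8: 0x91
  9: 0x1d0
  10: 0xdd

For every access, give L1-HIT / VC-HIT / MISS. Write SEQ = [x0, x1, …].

SEQ = [MISS, MISS, MISS, L1-HIT, MISS, MISS, MISS, L1-HIT, VC-HIT, VC-HIT, MISS]

  [0] addr=0x11b blk=35 s=3: MISS | VC []
  [1] addr=0x97 blk=18 s=2: MISS | VC []
  [2] addr=0x176 blk=46 s=6: MISS | VC []
  [3] addr=0x11a blk=35 s=3: L1-HIT | VC []
  [4] addr=0x1f6 blk=62 s=6: MISS | VC [46]
  [5] addr=0x1d2 blk=58 s=2: MISS | VC [46, 18]
  [6] addr=0x5a blk=11 s=3: MISS | VC [46, 18, 35]
  [7] addr=0x1d4 blk=58 s=2: L1-HIT | VC [46, 18, 35]
  [8] addr=0x91 blk=18 s=2: VC-HIT | VC [46, 58, 35]
  [9] addr=0x1d0 blk=58 s=2: VC-HIT | VC [46, 18, 35]
  [10] addr=0xdd blk=27 s=3: MISS | VC [46, 18, 35, 11]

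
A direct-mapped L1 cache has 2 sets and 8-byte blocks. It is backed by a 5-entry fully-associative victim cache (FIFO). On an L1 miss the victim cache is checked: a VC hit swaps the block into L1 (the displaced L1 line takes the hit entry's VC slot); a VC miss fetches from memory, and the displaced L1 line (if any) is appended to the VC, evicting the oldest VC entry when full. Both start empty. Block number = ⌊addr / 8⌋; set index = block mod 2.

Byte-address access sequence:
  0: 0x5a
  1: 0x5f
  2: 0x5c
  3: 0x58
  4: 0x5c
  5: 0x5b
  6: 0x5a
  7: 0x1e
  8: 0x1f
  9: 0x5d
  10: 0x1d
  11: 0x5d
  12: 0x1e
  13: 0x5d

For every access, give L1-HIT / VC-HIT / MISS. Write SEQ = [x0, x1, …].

SEQ = [MISS, L1-HIT, L1-HIT, L1-HIT, L1-HIT, L1-HIT, L1-HIT, MISS, L1-HIT, VC-HIT, VC-HIT, VC-HIT, VC-HIT, VC-HIT]

0: 0x5a (blk 11, set 1) → MISS  vc=[]
1: 0x5f (blk 11, set 1) → L1-HIT  vc=[]
2: 0x5c (blk 11, set 1) → L1-HIT  vc=[]
3: 0x58 (blk 11, set 1) → L1-HIT  vc=[]
4: 0x5c (blk 11, set 1) → L1-HIT  vc=[]
5: 0x5b (blk 11, set 1) → L1-HIT  vc=[]
6: 0x5a (blk 11, set 1) → L1-HIT  vc=[]
7: 0x1e (blk 3, set 1) → MISS  vc=[11]
8: 0x1f (blk 3, set 1) → L1-HIT  vc=[11]
9: 0x5d (blk 11, set 1) → VC-HIT  vc=[3]
10: 0x1d (blk 3, set 1) → VC-HIT  vc=[11]
11: 0x5d (blk 11, set 1) → VC-HIT  vc=[3]
12: 0x1e (blk 3, set 1) → VC-HIT  vc=[11]
13: 0x5d (blk 11, set 1) → VC-HIT  vc=[3]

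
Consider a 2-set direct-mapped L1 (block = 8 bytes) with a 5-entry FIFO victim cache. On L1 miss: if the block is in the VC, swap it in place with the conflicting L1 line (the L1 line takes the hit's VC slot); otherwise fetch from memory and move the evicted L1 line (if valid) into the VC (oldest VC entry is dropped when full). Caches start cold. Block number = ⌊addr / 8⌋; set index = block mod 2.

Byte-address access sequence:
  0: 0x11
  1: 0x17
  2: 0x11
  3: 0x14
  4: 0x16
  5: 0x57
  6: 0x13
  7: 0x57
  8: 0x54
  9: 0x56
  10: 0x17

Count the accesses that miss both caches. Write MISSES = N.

MISSES = 2

0: 0x11 (blk 2, set 0) → MISS  vc=[]
1: 0x17 (blk 2, set 0) → L1-HIT  vc=[]
2: 0x11 (blk 2, set 0) → L1-HIT  vc=[]
3: 0x14 (blk 2, set 0) → L1-HIT  vc=[]
4: 0x16 (blk 2, set 0) → L1-HIT  vc=[]
5: 0x57 (blk 10, set 0) → MISS  vc=[2]
6: 0x13 (blk 2, set 0) → VC-HIT  vc=[10]
7: 0x57 (blk 10, set 0) → VC-HIT  vc=[2]
8: 0x54 (blk 10, set 0) → L1-HIT  vc=[2]
9: 0x56 (blk 10, set 0) → L1-HIT  vc=[2]
10: 0x17 (blk 2, set 0) → VC-HIT  vc=[10]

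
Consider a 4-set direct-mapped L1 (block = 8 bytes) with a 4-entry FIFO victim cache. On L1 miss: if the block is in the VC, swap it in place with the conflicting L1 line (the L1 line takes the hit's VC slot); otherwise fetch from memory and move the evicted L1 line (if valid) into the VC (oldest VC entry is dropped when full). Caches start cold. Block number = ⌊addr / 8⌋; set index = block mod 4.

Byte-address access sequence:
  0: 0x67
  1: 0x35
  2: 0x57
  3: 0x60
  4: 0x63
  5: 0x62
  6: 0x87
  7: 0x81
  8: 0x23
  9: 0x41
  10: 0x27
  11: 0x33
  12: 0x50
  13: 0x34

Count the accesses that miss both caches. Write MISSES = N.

MISSES = 6

#0 0x67→b12/s0 MISS; vc=[]
#1 0x35→b6/s2 MISS; vc=[]
#2 0x57→b10/s2 MISS; vc=[6]
#3 0x60→b12/s0 L1-HIT; vc=[6]
#4 0x63→b12/s0 L1-HIT; vc=[6]
#5 0x62→b12/s0 L1-HIT; vc=[6]
#6 0x87→b16/s0 MISS; vc=[6,12]
#7 0x81→b16/s0 L1-HIT; vc=[6,12]
#8 0x23→b4/s0 MISS; vc=[6,12,16]
#9 0x41→b8/s0 MISS; vc=[6,12,16,4]
#10 0x27→b4/s0 VC-HIT; vc=[6,12,16,8]
#11 0x33→b6/s2 VC-HIT; vc=[10,12,16,8]
#12 0x50→b10/s2 VC-HIT; vc=[6,12,16,8]
#13 0x34→b6/s2 VC-HIT; vc=[10,12,16,8]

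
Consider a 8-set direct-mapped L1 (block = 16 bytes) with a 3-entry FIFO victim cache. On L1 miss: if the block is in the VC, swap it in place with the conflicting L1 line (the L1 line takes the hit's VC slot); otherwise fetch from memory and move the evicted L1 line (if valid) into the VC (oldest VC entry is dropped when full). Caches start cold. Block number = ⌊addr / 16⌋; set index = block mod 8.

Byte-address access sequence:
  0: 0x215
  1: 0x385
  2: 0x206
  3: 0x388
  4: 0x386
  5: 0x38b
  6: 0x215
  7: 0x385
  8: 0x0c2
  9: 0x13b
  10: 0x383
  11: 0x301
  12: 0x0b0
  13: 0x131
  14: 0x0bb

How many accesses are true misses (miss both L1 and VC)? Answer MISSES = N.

MISSES = 7

#0 0x215→b33/s1 MISS; vc=[]
#1 0x385→b56/s0 MISS; vc=[]
#2 0x206→b32/s0 MISS; vc=[56]
#3 0x388→b56/s0 VC-HIT; vc=[32]
#4 0x386→b56/s0 L1-HIT; vc=[32]
#5 0x38b→b56/s0 L1-HIT; vc=[32]
#6 0x215→b33/s1 L1-HIT; vc=[32]
#7 0x385→b56/s0 L1-HIT; vc=[32]
#8 0xc2→b12/s4 MISS; vc=[32]
#9 0x13b→b19/s3 MISS; vc=[32]
#10 0x383→b56/s0 L1-HIT; vc=[32]
#11 0x301→b48/s0 MISS; vc=[32,56]
#12 0xb0→b11/s3 MISS; vc=[32,56,19]
#13 0x131→b19/s3 VC-HIT; vc=[32,56,11]
#14 0xbb→b11/s3 VC-HIT; vc=[32,56,19]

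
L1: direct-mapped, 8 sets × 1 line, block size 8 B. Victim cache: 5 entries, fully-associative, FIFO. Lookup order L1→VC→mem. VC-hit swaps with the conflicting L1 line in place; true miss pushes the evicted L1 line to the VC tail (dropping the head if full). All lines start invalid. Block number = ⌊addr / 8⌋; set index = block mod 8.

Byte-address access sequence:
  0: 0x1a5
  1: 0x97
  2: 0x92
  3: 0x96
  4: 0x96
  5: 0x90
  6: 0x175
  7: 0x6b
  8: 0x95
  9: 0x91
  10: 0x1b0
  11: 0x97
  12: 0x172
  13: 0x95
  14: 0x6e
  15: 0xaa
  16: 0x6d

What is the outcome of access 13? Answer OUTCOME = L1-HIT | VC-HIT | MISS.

#0 0x1a5→b52/s4 MISS; vc=[]
#1 0x97→b18/s2 MISS; vc=[]
#2 0x92→b18/s2 L1-HIT; vc=[]
#3 0x96→b18/s2 L1-HIT; vc=[]
#4 0x96→b18/s2 L1-HIT; vc=[]
#5 0x90→b18/s2 L1-HIT; vc=[]
#6 0x175→b46/s6 MISS; vc=[]
#7 0x6b→b13/s5 MISS; vc=[]
#8 0x95→b18/s2 L1-HIT; vc=[]
#9 0x91→b18/s2 L1-HIT; vc=[]
#10 0x1b0→b54/s6 MISS; vc=[46]
#11 0x97→b18/s2 L1-HIT; vc=[46]
#12 0x172→b46/s6 VC-HIT; vc=[54]
#13 0x95→b18/s2 L1-HIT; vc=[54]
#14 0x6e→b13/s5 L1-HIT; vc=[54]
#15 0xaa→b21/s5 MISS; vc=[54,13]
#16 0x6d→b13/s5 VC-HIT; vc=[54,21]

OUTCOME = L1-HIT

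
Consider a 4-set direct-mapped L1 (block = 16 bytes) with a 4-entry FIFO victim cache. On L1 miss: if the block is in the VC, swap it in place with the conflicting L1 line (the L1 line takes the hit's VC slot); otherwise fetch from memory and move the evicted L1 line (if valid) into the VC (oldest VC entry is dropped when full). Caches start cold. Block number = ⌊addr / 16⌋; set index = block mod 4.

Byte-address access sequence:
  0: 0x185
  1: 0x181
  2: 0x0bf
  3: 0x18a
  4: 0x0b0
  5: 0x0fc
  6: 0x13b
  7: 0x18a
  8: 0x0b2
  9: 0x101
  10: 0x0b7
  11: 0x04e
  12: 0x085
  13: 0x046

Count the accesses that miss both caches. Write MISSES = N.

MISSES = 7

  [0] addr=0x185 blk=24 s=0: MISS | VC []
  [1] addr=0x181 blk=24 s=0: L1-HIT | VC []
  [2] addr=0xbf blk=11 s=3: MISS | VC []
  [3] addr=0x18a blk=24 s=0: L1-HIT | VC []
  [4] addr=0xb0 blk=11 s=3: L1-HIT | VC []
  [5] addr=0xfc blk=15 s=3: MISS | VC [11]
  [6] addr=0x13b blk=19 s=3: MISS | VC [11, 15]
  [7] addr=0x18a blk=24 s=0: L1-HIT | VC [11, 15]
  [8] addr=0xb2 blk=11 s=3: VC-HIT | VC [19, 15]
  [9] addr=0x101 blk=16 s=0: MISS | VC [19, 15, 24]
  [10] addr=0xb7 blk=11 s=3: L1-HIT | VC [19, 15, 24]
  [11] addr=0x4e blk=4 s=0: MISS | VC [19, 15, 24, 16]
  [12] addr=0x85 blk=8 s=0: MISS | VC [15, 24, 16, 4]
  [13] addr=0x46 blk=4 s=0: VC-HIT | VC [15, 24, 16, 8]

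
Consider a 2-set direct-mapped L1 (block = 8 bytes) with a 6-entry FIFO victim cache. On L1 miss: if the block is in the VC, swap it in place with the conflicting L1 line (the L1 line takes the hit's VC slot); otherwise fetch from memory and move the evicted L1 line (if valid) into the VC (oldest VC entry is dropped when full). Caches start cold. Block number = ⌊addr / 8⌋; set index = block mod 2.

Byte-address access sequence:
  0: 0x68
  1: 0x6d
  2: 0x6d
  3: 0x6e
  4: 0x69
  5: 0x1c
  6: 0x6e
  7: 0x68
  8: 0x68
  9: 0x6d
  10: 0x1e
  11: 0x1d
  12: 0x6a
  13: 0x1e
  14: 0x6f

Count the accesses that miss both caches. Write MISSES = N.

MISSES = 2

  [0] addr=0x68 blk=13 s=1: MISS | VC []
  [1] addr=0x6d blk=13 s=1: L1-HIT | VC []
  [2] addr=0x6d blk=13 s=1: L1-HIT | VC []
  [3] addr=0x6e blk=13 s=1: L1-HIT | VC []
  [4] addr=0x69 blk=13 s=1: L1-HIT | VC []
  [5] addr=0x1c blk=3 s=1: MISS | VC [13]
  [6] addr=0x6e blk=13 s=1: VC-HIT | VC [3]
  [7] addr=0x68 blk=13 s=1: L1-HIT | VC [3]
  [8] addr=0x68 blk=13 s=1: L1-HIT | VC [3]
  [9] addr=0x6d blk=13 s=1: L1-HIT | VC [3]
  [10] addr=0x1e blk=3 s=1: VC-HIT | VC [13]
  [11] addr=0x1d blk=3 s=1: L1-HIT | VC [13]
  [12] addr=0x6a blk=13 s=1: VC-HIT | VC [3]
  [13] addr=0x1e blk=3 s=1: VC-HIT | VC [13]
  [14] addr=0x6f blk=13 s=1: VC-HIT | VC [3]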